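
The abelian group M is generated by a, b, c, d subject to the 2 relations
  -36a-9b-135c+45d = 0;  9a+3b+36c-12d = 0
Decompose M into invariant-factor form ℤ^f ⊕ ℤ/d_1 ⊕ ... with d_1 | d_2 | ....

rank_ℚ(R)=2; free=4−2=2
SNF(R) diag = [3, 9] → torsion [3, 9]

Answer: M ≅ ℤ^2 ⊕ ℤ/3 ⊕ ℤ/9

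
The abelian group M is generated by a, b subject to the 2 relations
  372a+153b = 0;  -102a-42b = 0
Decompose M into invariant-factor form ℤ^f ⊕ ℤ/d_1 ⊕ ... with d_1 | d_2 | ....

Answer: M ≅ ℤ/3 ⊕ ℤ/6

Derivation:
rank_ℚ(R)=2; free=2−2=0
SNF(R) diag = [3, 6] → torsion [3, 6]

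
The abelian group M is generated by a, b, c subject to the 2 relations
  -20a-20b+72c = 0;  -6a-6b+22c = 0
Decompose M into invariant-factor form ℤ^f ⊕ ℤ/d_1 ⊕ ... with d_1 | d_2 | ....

rank_ℚ(R)=2; free=3−2=1
SNF(R) diag = [2, 4] → torsion [2, 4]

Answer: M ≅ ℤ^1 ⊕ ℤ/2 ⊕ ℤ/4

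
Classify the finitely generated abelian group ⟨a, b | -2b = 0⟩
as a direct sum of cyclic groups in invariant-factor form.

Answer: M ≅ ℤ^1 ⊕ ℤ/2

Derivation:
rank_ℚ(R)=1; free=2−1=1
SNF(R) diag = [2] → torsion [2]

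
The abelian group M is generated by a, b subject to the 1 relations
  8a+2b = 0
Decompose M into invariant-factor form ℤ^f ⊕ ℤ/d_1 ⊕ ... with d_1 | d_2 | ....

rank_ℚ(R)=1; free=2−1=1
SNF(R) diag = [2] → torsion [2]

Answer: M ≅ ℤ^1 ⊕ ℤ/2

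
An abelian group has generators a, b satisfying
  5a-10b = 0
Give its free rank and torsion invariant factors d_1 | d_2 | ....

Answer: M ≅ ℤ^1 ⊕ ℤ/5

Derivation:
rank_ℚ(R)=1; free=2−1=1
SNF(R) diag = [5] → torsion [5]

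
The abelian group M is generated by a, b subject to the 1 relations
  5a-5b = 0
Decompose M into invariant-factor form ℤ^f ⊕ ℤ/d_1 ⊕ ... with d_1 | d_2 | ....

Answer: M ≅ ℤ^1 ⊕ ℤ/5

Derivation:
rank_ℚ(R)=1; free=2−1=1
SNF(R) diag = [5] → torsion [5]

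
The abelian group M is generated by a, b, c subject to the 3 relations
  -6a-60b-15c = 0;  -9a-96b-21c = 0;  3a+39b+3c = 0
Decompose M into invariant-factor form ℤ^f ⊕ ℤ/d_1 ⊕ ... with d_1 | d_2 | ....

rank_ℚ(R)=3; free=3−3=0
SNF(R) diag = [3, 3, 9] → torsion [3, 3, 9]

Answer: M ≅ ℤ/3 ⊕ ℤ/3 ⊕ ℤ/9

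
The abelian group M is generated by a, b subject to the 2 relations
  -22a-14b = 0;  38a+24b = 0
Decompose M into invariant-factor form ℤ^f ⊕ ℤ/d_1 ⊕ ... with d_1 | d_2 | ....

Answer: M ≅ ℤ/2 ⊕ ℤ/2

Derivation:
rank_ℚ(R)=2; free=2−2=0
SNF(R) diag = [2, 2] → torsion [2, 2]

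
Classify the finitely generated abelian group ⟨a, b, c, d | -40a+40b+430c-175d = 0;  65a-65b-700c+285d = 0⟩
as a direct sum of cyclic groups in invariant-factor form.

Answer: M ≅ ℤ^2 ⊕ ℤ/5 ⊕ ℤ/5

Derivation:
rank_ℚ(R)=2; free=4−2=2
SNF(R) diag = [5, 5] → torsion [5, 5]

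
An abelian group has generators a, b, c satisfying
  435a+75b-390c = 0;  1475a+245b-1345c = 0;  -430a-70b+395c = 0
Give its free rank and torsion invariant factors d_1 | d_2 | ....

Answer: M ≅ ℤ/5 ⊕ ℤ/15 ⊕ ℤ/30

Derivation:
rank_ℚ(R)=3; free=3−3=0
SNF(R) diag = [5, 15, 30] → torsion [5, 15, 30]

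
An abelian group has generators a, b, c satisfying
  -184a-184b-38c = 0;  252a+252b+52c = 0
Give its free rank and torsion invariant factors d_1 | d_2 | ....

rank_ℚ(R)=2; free=3−2=1
SNF(R) diag = [2, 4] → torsion [2, 4]

Answer: M ≅ ℤ^1 ⊕ ℤ/2 ⊕ ℤ/4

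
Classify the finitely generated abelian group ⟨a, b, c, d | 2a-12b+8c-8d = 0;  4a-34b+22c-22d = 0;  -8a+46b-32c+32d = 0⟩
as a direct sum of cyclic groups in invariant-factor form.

rank_ℚ(R)=3; free=4−3=1
SNF(R) diag = [2, 2, 6] → torsion [2, 2, 6]

Answer: M ≅ ℤ^1 ⊕ ℤ/2 ⊕ ℤ/2 ⊕ ℤ/6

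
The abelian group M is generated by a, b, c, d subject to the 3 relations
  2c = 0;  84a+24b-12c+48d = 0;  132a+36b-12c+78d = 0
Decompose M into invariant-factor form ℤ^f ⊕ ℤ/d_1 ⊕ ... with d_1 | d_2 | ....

Answer: M ≅ ℤ^1 ⊕ ℤ/2 ⊕ ℤ/6 ⊕ ℤ/12

Derivation:
rank_ℚ(R)=3; free=4−3=1
SNF(R) diag = [2, 6, 12] → torsion [2, 6, 12]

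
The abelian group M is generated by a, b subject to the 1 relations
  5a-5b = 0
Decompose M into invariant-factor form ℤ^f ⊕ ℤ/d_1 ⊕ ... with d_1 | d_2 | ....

Answer: M ≅ ℤ^1 ⊕ ℤ/5

Derivation:
rank_ℚ(R)=1; free=2−1=1
SNF(R) diag = [5] → torsion [5]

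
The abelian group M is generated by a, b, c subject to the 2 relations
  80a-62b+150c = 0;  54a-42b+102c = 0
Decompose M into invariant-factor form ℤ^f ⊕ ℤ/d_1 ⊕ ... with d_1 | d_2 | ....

rank_ℚ(R)=2; free=3−2=1
SNF(R) diag = [2, 6] → torsion [2, 6]

Answer: M ≅ ℤ^1 ⊕ ℤ/2 ⊕ ℤ/6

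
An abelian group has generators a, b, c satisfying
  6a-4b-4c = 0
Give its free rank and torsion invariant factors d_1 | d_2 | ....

Answer: M ≅ ℤ^2 ⊕ ℤ/2

Derivation:
rank_ℚ(R)=1; free=3−1=2
SNF(R) diag = [2] → torsion [2]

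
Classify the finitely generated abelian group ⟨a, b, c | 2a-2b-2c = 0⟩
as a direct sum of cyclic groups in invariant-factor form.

rank_ℚ(R)=1; free=3−1=2
SNF(R) diag = [2] → torsion [2]

Answer: M ≅ ℤ^2 ⊕ ℤ/2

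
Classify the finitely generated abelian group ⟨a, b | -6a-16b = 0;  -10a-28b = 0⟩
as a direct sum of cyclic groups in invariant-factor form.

Answer: M ≅ ℤ/2 ⊕ ℤ/4

Derivation:
rank_ℚ(R)=2; free=2−2=0
SNF(R) diag = [2, 4] → torsion [2, 4]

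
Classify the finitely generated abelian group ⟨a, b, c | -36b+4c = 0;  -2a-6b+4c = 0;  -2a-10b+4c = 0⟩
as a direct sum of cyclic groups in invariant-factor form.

Answer: M ≅ ℤ/2 ⊕ ℤ/4 ⊕ ℤ/4

Derivation:
rank_ℚ(R)=3; free=3−3=0
SNF(R) diag = [2, 4, 4] → torsion [2, 4, 4]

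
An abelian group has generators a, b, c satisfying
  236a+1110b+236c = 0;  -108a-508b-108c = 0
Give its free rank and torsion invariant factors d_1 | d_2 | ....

Answer: M ≅ ℤ^1 ⊕ ℤ/2 ⊕ ℤ/4

Derivation:
rank_ℚ(R)=2; free=3−2=1
SNF(R) diag = [2, 4] → torsion [2, 4]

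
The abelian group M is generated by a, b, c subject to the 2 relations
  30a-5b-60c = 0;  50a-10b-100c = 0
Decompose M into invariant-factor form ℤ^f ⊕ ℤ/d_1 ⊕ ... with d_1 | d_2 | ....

Answer: M ≅ ℤ^1 ⊕ ℤ/5 ⊕ ℤ/10

Derivation:
rank_ℚ(R)=2; free=3−2=1
SNF(R) diag = [5, 10] → torsion [5, 10]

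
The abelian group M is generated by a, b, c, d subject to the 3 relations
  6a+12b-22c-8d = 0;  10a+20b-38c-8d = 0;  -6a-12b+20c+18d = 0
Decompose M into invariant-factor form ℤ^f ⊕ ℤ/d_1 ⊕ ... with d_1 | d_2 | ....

Answer: M ≅ ℤ^1 ⊕ ℤ/2 ⊕ ℤ/2 ⊕ ℤ/4

Derivation:
rank_ℚ(R)=3; free=4−3=1
SNF(R) diag = [2, 2, 4] → torsion [2, 2, 4]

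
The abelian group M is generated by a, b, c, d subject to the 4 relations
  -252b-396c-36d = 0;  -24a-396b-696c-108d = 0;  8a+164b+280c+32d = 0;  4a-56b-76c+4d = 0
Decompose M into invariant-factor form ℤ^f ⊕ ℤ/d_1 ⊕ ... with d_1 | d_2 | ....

rank_ℚ(R)=4; free=4−4=0
SNF(R) diag = [4, 12, 36, 36] → torsion [4, 12, 36, 36]

Answer: M ≅ ℤ/4 ⊕ ℤ/12 ⊕ ℤ/36 ⊕ ℤ/36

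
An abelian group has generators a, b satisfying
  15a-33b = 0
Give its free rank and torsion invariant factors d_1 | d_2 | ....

Answer: M ≅ ℤ^1 ⊕ ℤ/3

Derivation:
rank_ℚ(R)=1; free=2−1=1
SNF(R) diag = [3] → torsion [3]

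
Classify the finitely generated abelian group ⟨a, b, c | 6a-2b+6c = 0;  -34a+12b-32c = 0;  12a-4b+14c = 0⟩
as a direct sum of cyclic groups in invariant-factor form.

rank_ℚ(R)=3; free=3−3=0
SNF(R) diag = [2, 2, 2] → torsion [2, 2, 2]

Answer: M ≅ ℤ/2 ⊕ ℤ/2 ⊕ ℤ/2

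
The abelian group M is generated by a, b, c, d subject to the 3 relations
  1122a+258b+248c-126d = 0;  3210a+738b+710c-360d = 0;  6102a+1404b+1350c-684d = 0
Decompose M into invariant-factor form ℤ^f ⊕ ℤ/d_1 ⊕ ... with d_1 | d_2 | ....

rank_ℚ(R)=3; free=4−3=1
SNF(R) diag = [2, 6, 18] → torsion [2, 6, 18]

Answer: M ≅ ℤ^1 ⊕ ℤ/2 ⊕ ℤ/6 ⊕ ℤ/18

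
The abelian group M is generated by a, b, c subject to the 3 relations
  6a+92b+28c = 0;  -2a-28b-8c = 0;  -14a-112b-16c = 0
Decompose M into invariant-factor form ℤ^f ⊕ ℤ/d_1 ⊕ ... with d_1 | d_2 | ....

Answer: M ≅ ℤ/2 ⊕ ℤ/4 ⊕ ℤ/4

Derivation:
rank_ℚ(R)=3; free=3−3=0
SNF(R) diag = [2, 4, 4] → torsion [2, 4, 4]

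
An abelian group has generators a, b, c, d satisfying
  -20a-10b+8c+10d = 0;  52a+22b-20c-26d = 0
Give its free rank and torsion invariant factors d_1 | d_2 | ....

Answer: M ≅ ℤ^2 ⊕ ℤ/2 ⊕ ℤ/4

Derivation:
rank_ℚ(R)=2; free=4−2=2
SNF(R) diag = [2, 4] → torsion [2, 4]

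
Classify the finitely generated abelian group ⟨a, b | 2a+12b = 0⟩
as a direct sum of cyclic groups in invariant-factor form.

Answer: M ≅ ℤ^1 ⊕ ℤ/2

Derivation:
rank_ℚ(R)=1; free=2−1=1
SNF(R) diag = [2] → torsion [2]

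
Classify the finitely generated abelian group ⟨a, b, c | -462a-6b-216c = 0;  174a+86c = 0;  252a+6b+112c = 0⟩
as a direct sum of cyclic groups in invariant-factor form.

rank_ℚ(R)=3; free=3−3=0
SNF(R) diag = [2, 6, 18] → torsion [2, 6, 18]

Answer: M ≅ ℤ/2 ⊕ ℤ/6 ⊕ ℤ/18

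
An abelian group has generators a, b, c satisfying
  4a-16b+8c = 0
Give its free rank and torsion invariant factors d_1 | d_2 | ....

Answer: M ≅ ℤ^2 ⊕ ℤ/4

Derivation:
rank_ℚ(R)=1; free=3−1=2
SNF(R) diag = [4] → torsion [4]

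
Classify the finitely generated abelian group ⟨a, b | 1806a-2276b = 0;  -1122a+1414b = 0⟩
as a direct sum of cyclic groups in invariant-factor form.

rank_ℚ(R)=2; free=2−2=0
SNF(R) diag = [2, 6] → torsion [2, 6]

Answer: M ≅ ℤ/2 ⊕ ℤ/6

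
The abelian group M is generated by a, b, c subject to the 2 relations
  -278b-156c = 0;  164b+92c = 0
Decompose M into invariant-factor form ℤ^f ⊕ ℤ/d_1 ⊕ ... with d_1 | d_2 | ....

Answer: M ≅ ℤ^1 ⊕ ℤ/2 ⊕ ℤ/4

Derivation:
rank_ℚ(R)=2; free=3−2=1
SNF(R) diag = [2, 4] → torsion [2, 4]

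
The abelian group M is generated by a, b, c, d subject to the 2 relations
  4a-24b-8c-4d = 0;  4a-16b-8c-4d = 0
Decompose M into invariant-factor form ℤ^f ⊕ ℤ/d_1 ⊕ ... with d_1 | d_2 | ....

rank_ℚ(R)=2; free=4−2=2
SNF(R) diag = [4, 8] → torsion [4, 8]

Answer: M ≅ ℤ^2 ⊕ ℤ/4 ⊕ ℤ/8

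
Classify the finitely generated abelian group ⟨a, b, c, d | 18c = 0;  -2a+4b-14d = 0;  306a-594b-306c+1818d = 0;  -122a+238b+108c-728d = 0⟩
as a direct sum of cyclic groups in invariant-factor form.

Answer: M ≅ ℤ/2 ⊕ ℤ/6 ⊕ ℤ/18 ⊕ ℤ/54

Derivation:
rank_ℚ(R)=4; free=4−4=0
SNF(R) diag = [2, 6, 18, 54] → torsion [2, 6, 18, 54]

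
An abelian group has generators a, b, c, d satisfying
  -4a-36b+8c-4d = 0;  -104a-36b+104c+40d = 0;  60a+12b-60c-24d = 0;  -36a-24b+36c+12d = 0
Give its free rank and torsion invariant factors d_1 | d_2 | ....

rank_ℚ(R)=4; free=4−4=0
SNF(R) diag = [4, 4, 12, 12] → torsion [4, 4, 12, 12]

Answer: M ≅ ℤ/4 ⊕ ℤ/4 ⊕ ℤ/12 ⊕ ℤ/12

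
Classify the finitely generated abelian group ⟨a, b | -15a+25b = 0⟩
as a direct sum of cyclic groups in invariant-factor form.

Answer: M ≅ ℤ^1 ⊕ ℤ/5

Derivation:
rank_ℚ(R)=1; free=2−1=1
SNF(R) diag = [5] → torsion [5]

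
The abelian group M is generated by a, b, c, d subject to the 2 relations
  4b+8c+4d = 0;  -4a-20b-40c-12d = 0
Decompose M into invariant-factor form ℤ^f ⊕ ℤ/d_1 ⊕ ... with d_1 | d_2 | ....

rank_ℚ(R)=2; free=4−2=2
SNF(R) diag = [4, 4] → torsion [4, 4]

Answer: M ≅ ℤ^2 ⊕ ℤ/4 ⊕ ℤ/4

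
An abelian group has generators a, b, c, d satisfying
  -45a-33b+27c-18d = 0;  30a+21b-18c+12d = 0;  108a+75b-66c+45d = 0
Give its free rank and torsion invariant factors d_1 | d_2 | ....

rank_ℚ(R)=3; free=4−3=1
SNF(R) diag = [3, 3, 3] → torsion [3, 3, 3]

Answer: M ≅ ℤ^1 ⊕ ℤ/3 ⊕ ℤ/3 ⊕ ℤ/3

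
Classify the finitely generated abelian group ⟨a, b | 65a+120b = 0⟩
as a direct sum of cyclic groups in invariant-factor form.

rank_ℚ(R)=1; free=2−1=1
SNF(R) diag = [5] → torsion [5]

Answer: M ≅ ℤ^1 ⊕ ℤ/5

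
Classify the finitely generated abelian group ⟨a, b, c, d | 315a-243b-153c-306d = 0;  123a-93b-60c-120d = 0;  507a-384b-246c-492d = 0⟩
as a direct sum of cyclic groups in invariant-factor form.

rank_ℚ(R)=3; free=4−3=1
SNF(R) diag = [3, 9, 27] → torsion [3, 9, 27]

Answer: M ≅ ℤ^1 ⊕ ℤ/3 ⊕ ℤ/9 ⊕ ℤ/27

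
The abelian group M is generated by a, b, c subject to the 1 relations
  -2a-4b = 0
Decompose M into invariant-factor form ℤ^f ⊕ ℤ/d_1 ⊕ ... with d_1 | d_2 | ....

rank_ℚ(R)=1; free=3−1=2
SNF(R) diag = [2] → torsion [2]

Answer: M ≅ ℤ^2 ⊕ ℤ/2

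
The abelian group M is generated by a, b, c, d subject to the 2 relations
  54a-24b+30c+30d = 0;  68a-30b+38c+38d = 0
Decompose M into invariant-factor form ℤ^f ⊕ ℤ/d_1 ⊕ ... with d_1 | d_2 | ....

Answer: M ≅ ℤ^2 ⊕ ℤ/2 ⊕ ℤ/6

Derivation:
rank_ℚ(R)=2; free=4−2=2
SNF(R) diag = [2, 6] → torsion [2, 6]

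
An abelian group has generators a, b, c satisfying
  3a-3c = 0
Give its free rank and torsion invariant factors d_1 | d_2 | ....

Answer: M ≅ ℤ^2 ⊕ ℤ/3

Derivation:
rank_ℚ(R)=1; free=3−1=2
SNF(R) diag = [3] → torsion [3]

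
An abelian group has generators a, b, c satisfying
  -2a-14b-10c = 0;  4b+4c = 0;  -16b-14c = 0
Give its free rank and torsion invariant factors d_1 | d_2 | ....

rank_ℚ(R)=3; free=3−3=0
SNF(R) diag = [2, 2, 4] → torsion [2, 2, 4]

Answer: M ≅ ℤ/2 ⊕ ℤ/2 ⊕ ℤ/4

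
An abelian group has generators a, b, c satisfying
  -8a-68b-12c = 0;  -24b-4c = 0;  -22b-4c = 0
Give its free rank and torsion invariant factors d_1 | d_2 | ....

rank_ℚ(R)=3; free=3−3=0
SNF(R) diag = [2, 4, 8] → torsion [2, 4, 8]

Answer: M ≅ ℤ/2 ⊕ ℤ/4 ⊕ ℤ/8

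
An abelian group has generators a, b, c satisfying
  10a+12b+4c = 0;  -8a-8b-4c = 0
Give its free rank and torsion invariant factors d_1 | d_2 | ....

rank_ℚ(R)=2; free=3−2=1
SNF(R) diag = [2, 4] → torsion [2, 4]

Answer: M ≅ ℤ^1 ⊕ ℤ/2 ⊕ ℤ/4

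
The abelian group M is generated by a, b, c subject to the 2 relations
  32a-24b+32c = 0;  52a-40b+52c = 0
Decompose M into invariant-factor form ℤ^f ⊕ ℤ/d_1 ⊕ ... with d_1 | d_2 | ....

rank_ℚ(R)=2; free=3−2=1
SNF(R) diag = [4, 8] → torsion [4, 8]

Answer: M ≅ ℤ^1 ⊕ ℤ/4 ⊕ ℤ/8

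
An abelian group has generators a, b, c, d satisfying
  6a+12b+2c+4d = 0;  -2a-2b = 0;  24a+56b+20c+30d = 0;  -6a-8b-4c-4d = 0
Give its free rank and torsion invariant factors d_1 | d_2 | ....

Answer: M ≅ ℤ/2 ⊕ ℤ/2 ⊕ ℤ/2 ⊕ ℤ/6

Derivation:
rank_ℚ(R)=4; free=4−4=0
SNF(R) diag = [2, 2, 2, 6] → torsion [2, 2, 2, 6]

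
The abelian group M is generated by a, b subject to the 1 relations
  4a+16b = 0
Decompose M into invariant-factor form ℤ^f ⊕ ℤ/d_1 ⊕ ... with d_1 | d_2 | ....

Answer: M ≅ ℤ^1 ⊕ ℤ/4

Derivation:
rank_ℚ(R)=1; free=2−1=1
SNF(R) diag = [4] → torsion [4]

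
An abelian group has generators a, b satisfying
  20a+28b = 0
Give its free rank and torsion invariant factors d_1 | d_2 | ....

Answer: M ≅ ℤ^1 ⊕ ℤ/4

Derivation:
rank_ℚ(R)=1; free=2−1=1
SNF(R) diag = [4] → torsion [4]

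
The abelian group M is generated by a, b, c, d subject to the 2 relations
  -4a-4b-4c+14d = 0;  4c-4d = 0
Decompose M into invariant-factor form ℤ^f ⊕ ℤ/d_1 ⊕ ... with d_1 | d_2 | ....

Answer: M ≅ ℤ^2 ⊕ ℤ/2 ⊕ ℤ/4

Derivation:
rank_ℚ(R)=2; free=4−2=2
SNF(R) diag = [2, 4] → torsion [2, 4]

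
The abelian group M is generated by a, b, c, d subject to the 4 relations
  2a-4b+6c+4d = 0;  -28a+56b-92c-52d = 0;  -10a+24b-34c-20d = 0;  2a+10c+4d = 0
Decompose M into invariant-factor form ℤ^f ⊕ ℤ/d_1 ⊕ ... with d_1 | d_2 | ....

rank_ℚ(R)=4; free=4−4=0
SNF(R) diag = [2, 4, 4, 8] → torsion [2, 4, 4, 8]

Answer: M ≅ ℤ/2 ⊕ ℤ/4 ⊕ ℤ/4 ⊕ ℤ/8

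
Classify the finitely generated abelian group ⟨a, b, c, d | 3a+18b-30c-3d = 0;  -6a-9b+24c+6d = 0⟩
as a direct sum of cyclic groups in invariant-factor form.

rank_ℚ(R)=2; free=4−2=2
SNF(R) diag = [3, 9] → torsion [3, 9]

Answer: M ≅ ℤ^2 ⊕ ℤ/3 ⊕ ℤ/9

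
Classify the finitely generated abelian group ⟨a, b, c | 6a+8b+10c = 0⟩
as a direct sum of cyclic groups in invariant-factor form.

Answer: M ≅ ℤ^2 ⊕ ℤ/2

Derivation:
rank_ℚ(R)=1; free=3−1=2
SNF(R) diag = [2] → torsion [2]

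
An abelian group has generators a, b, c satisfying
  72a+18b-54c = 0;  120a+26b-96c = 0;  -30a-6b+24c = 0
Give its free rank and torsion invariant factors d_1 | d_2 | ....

Answer: M ≅ ℤ/2 ⊕ ℤ/6 ⊕ ℤ/18

Derivation:
rank_ℚ(R)=3; free=3−3=0
SNF(R) diag = [2, 6, 18] → torsion [2, 6, 18]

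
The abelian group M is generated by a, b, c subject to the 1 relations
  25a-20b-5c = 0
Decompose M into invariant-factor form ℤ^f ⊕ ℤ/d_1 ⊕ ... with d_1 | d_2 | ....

Answer: M ≅ ℤ^2 ⊕ ℤ/5

Derivation:
rank_ℚ(R)=1; free=3−1=2
SNF(R) diag = [5] → torsion [5]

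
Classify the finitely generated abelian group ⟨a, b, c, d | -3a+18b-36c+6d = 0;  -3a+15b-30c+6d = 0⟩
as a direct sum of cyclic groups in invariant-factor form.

Answer: M ≅ ℤ^2 ⊕ ℤ/3 ⊕ ℤ/3

Derivation:
rank_ℚ(R)=2; free=4−2=2
SNF(R) diag = [3, 3] → torsion [3, 3]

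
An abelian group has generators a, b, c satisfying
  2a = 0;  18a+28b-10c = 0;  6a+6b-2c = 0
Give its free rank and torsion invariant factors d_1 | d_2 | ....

rank_ℚ(R)=3; free=3−3=0
SNF(R) diag = [2, 2, 2] → torsion [2, 2, 2]

Answer: M ≅ ℤ/2 ⊕ ℤ/2 ⊕ ℤ/2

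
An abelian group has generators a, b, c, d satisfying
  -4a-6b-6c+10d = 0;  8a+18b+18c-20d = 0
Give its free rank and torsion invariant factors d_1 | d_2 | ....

rank_ℚ(R)=2; free=4−2=2
SNF(R) diag = [2, 6] → torsion [2, 6]

Answer: M ≅ ℤ^2 ⊕ ℤ/2 ⊕ ℤ/6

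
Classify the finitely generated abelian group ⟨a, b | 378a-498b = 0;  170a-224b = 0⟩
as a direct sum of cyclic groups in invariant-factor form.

Answer: M ≅ ℤ/2 ⊕ ℤ/6

Derivation:
rank_ℚ(R)=2; free=2−2=0
SNF(R) diag = [2, 6] → torsion [2, 6]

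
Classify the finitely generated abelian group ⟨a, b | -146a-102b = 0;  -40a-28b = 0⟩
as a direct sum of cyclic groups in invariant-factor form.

Answer: M ≅ ℤ/2 ⊕ ℤ/4

Derivation:
rank_ℚ(R)=2; free=2−2=0
SNF(R) diag = [2, 4] → torsion [2, 4]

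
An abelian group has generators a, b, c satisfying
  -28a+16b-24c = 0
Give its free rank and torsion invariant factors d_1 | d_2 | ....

rank_ℚ(R)=1; free=3−1=2
SNF(R) diag = [4] → torsion [4]

Answer: M ≅ ℤ^2 ⊕ ℤ/4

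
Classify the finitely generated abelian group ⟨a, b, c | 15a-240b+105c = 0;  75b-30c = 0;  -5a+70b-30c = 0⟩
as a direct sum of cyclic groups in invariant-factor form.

Answer: M ≅ ℤ/5 ⊕ ℤ/15 ⊕ ℤ/15

Derivation:
rank_ℚ(R)=3; free=3−3=0
SNF(R) diag = [5, 15, 15] → torsion [5, 15, 15]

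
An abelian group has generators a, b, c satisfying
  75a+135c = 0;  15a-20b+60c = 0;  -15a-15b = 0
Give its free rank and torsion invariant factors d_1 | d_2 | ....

rank_ℚ(R)=3; free=3−3=0
SNF(R) diag = [5, 15, 45] → torsion [5, 15, 45]

Answer: M ≅ ℤ/5 ⊕ ℤ/15 ⊕ ℤ/45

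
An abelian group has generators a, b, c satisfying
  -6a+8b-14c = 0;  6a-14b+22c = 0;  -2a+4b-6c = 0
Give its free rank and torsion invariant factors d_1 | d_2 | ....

rank_ℚ(R)=3; free=3−3=0
SNF(R) diag = [2, 2, 4] → torsion [2, 2, 4]

Answer: M ≅ ℤ/2 ⊕ ℤ/2 ⊕ ℤ/4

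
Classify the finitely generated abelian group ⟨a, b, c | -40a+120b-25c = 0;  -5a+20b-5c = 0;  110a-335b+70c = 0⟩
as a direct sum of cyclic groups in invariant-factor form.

rank_ℚ(R)=3; free=3−3=0
SNF(R) diag = [5, 5, 5] → torsion [5, 5, 5]

Answer: M ≅ ℤ/5 ⊕ ℤ/5 ⊕ ℤ/5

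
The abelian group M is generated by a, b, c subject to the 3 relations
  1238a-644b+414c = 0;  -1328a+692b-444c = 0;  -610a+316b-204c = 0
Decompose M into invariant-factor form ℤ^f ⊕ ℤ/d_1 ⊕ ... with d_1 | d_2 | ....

Answer: M ≅ ℤ/2 ⊕ ℤ/6 ⊕ ℤ/12

Derivation:
rank_ℚ(R)=3; free=3−3=0
SNF(R) diag = [2, 6, 12] → torsion [2, 6, 12]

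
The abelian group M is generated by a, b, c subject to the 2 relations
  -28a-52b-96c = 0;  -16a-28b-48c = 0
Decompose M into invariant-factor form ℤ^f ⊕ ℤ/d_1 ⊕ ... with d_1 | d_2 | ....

rank_ℚ(R)=2; free=3−2=1
SNF(R) diag = [4, 12] → torsion [4, 12]

Answer: M ≅ ℤ^1 ⊕ ℤ/4 ⊕ ℤ/12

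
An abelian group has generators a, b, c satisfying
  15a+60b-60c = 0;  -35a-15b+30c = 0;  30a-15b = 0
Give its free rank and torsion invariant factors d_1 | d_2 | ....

Answer: M ≅ ℤ/5 ⊕ ℤ/15 ⊕ ℤ/30

Derivation:
rank_ℚ(R)=3; free=3−3=0
SNF(R) diag = [5, 15, 30] → torsion [5, 15, 30]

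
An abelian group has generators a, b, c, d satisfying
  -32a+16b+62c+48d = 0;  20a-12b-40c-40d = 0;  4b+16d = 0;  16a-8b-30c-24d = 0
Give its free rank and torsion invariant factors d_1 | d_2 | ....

rank_ℚ(R)=4; free=4−4=0
SNF(R) diag = [2, 4, 4, 8] → torsion [2, 4, 4, 8]

Answer: M ≅ ℤ/2 ⊕ ℤ/4 ⊕ ℤ/4 ⊕ ℤ/8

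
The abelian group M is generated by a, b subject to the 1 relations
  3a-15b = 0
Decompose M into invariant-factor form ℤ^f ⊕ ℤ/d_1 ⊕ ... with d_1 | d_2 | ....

Answer: M ≅ ℤ^1 ⊕ ℤ/3

Derivation:
rank_ℚ(R)=1; free=2−1=1
SNF(R) diag = [3] → torsion [3]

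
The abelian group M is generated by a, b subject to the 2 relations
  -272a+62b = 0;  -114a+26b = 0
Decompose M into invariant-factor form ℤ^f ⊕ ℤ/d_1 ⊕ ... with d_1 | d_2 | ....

rank_ℚ(R)=2; free=2−2=0
SNF(R) diag = [2, 2] → torsion [2, 2]

Answer: M ≅ ℤ/2 ⊕ ℤ/2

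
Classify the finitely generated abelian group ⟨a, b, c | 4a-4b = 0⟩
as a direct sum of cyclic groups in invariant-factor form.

Answer: M ≅ ℤ^2 ⊕ ℤ/4

Derivation:
rank_ℚ(R)=1; free=3−1=2
SNF(R) diag = [4] → torsion [4]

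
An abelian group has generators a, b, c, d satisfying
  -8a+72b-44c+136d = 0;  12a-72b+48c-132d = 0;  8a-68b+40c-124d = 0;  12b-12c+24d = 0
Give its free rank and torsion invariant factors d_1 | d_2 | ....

Answer: M ≅ ℤ/4 ⊕ ℤ/4 ⊕ ℤ/12 ⊕ ℤ/36

Derivation:
rank_ℚ(R)=4; free=4−4=0
SNF(R) diag = [4, 4, 12, 36] → torsion [4, 4, 12, 36]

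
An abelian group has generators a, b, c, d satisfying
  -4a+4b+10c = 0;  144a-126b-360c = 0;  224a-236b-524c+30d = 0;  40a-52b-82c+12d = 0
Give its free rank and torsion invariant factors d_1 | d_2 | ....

rank_ℚ(R)=4; free=4−4=0
SNF(R) diag = [2, 6, 18, 36] → torsion [2, 6, 18, 36]

Answer: M ≅ ℤ/2 ⊕ ℤ/6 ⊕ ℤ/18 ⊕ ℤ/36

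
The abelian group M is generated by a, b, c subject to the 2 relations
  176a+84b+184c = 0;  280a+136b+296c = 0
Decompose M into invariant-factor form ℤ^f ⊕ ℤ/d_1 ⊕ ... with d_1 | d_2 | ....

rank_ℚ(R)=2; free=3−2=1
SNF(R) diag = [4, 8] → torsion [4, 8]

Answer: M ≅ ℤ^1 ⊕ ℤ/4 ⊕ ℤ/8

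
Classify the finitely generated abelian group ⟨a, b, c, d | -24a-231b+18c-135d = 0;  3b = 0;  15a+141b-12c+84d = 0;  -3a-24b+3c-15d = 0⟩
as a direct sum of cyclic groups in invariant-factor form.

Answer: M ≅ ℤ/3 ⊕ ℤ/3 ⊕ ℤ/3 ⊕ ℤ/3

Derivation:
rank_ℚ(R)=4; free=4−4=0
SNF(R) diag = [3, 3, 3, 3] → torsion [3, 3, 3, 3]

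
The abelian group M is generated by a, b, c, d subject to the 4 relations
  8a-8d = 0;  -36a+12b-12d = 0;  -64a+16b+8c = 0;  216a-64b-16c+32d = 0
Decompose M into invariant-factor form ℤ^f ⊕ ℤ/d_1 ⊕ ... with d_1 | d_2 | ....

Answer: M ≅ ℤ/4 ⊕ ℤ/8 ⊕ ℤ/8 ⊕ ℤ/24

Derivation:
rank_ℚ(R)=4; free=4−4=0
SNF(R) diag = [4, 8, 8, 24] → torsion [4, 8, 8, 24]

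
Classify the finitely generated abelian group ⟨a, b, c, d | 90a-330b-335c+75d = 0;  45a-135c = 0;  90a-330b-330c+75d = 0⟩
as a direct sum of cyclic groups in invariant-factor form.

Answer: M ≅ ℤ^1 ⊕ ℤ/5 ⊕ ℤ/15 ⊕ ℤ/45

Derivation:
rank_ℚ(R)=3; free=4−3=1
SNF(R) diag = [5, 15, 45] → torsion [5, 15, 45]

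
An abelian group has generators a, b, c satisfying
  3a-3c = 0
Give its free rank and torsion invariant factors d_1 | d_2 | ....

rank_ℚ(R)=1; free=3−1=2
SNF(R) diag = [3] → torsion [3]

Answer: M ≅ ℤ^2 ⊕ ℤ/3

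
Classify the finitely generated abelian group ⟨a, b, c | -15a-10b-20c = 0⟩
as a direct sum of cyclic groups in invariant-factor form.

rank_ℚ(R)=1; free=3−1=2
SNF(R) diag = [5] → torsion [5]

Answer: M ≅ ℤ^2 ⊕ ℤ/5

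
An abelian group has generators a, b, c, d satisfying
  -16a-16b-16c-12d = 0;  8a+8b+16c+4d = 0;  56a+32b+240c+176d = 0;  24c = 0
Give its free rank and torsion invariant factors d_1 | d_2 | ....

rank_ℚ(R)=4; free=4−4=0
SNF(R) diag = [4, 8, 24, 24] → torsion [4, 8, 24, 24]

Answer: M ≅ ℤ/4 ⊕ ℤ/8 ⊕ ℤ/24 ⊕ ℤ/24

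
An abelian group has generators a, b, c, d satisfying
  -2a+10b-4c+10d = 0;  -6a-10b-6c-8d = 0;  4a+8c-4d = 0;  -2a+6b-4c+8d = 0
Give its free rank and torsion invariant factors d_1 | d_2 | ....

rank_ℚ(R)=4; free=4−4=0
SNF(R) diag = [2, 2, 6, 12] → torsion [2, 2, 6, 12]

Answer: M ≅ ℤ/2 ⊕ ℤ/2 ⊕ ℤ/6 ⊕ ℤ/12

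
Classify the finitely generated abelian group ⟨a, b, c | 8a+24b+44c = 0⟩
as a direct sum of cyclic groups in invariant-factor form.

Answer: M ≅ ℤ^2 ⊕ ℤ/4

Derivation:
rank_ℚ(R)=1; free=3−1=2
SNF(R) diag = [4] → torsion [4]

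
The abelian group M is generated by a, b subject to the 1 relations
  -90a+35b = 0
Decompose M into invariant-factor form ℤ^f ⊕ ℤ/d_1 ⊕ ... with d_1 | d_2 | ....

Answer: M ≅ ℤ^1 ⊕ ℤ/5

Derivation:
rank_ℚ(R)=1; free=2−1=1
SNF(R) diag = [5] → torsion [5]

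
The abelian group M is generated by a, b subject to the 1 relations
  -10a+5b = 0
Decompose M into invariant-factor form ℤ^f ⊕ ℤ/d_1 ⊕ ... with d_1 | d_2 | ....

Answer: M ≅ ℤ^1 ⊕ ℤ/5

Derivation:
rank_ℚ(R)=1; free=2−1=1
SNF(R) diag = [5] → torsion [5]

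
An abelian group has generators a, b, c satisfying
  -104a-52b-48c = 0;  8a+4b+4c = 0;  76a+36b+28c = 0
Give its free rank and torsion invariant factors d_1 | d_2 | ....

Answer: M ≅ ℤ/4 ⊕ ℤ/4 ⊕ ℤ/4

Derivation:
rank_ℚ(R)=3; free=3−3=0
SNF(R) diag = [4, 4, 4] → torsion [4, 4, 4]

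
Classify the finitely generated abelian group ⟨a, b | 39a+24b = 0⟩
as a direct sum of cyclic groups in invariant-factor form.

rank_ℚ(R)=1; free=2−1=1
SNF(R) diag = [3] → torsion [3]

Answer: M ≅ ℤ^1 ⊕ ℤ/3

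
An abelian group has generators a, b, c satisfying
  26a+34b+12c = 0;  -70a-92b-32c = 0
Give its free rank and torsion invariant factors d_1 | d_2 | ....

rank_ℚ(R)=2; free=3−2=1
SNF(R) diag = [2, 2] → torsion [2, 2]

Answer: M ≅ ℤ^1 ⊕ ℤ/2 ⊕ ℤ/2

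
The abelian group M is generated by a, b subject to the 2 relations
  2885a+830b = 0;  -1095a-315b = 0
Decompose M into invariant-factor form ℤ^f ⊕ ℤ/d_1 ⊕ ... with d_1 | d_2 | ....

rank_ℚ(R)=2; free=2−2=0
SNF(R) diag = [5, 15] → torsion [5, 15]

Answer: M ≅ ℤ/5 ⊕ ℤ/15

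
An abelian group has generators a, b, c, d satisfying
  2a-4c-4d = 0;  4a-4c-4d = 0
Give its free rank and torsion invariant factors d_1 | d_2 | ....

Answer: M ≅ ℤ^2 ⊕ ℤ/2 ⊕ ℤ/4

Derivation:
rank_ℚ(R)=2; free=4−2=2
SNF(R) diag = [2, 4] → torsion [2, 4]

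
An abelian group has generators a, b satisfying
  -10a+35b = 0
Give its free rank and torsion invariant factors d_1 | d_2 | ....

rank_ℚ(R)=1; free=2−1=1
SNF(R) diag = [5] → torsion [5]

Answer: M ≅ ℤ^1 ⊕ ℤ/5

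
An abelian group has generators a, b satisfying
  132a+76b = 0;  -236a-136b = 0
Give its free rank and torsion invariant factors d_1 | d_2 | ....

rank_ℚ(R)=2; free=2−2=0
SNF(R) diag = [4, 4] → torsion [4, 4]

Answer: M ≅ ℤ/4 ⊕ ℤ/4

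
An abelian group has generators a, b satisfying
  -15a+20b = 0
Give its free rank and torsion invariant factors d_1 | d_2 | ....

rank_ℚ(R)=1; free=2−1=1
SNF(R) diag = [5] → torsion [5]

Answer: M ≅ ℤ^1 ⊕ ℤ/5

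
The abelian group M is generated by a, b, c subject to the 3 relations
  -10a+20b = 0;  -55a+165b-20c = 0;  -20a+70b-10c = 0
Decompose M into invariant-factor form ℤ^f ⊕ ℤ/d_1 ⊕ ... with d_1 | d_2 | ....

rank_ℚ(R)=3; free=3−3=0
SNF(R) diag = [5, 10, 10] → torsion [5, 10, 10]

Answer: M ≅ ℤ/5 ⊕ ℤ/10 ⊕ ℤ/10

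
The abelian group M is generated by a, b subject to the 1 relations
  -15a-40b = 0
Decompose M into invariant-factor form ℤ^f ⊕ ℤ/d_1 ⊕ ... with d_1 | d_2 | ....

rank_ℚ(R)=1; free=2−1=1
SNF(R) diag = [5] → torsion [5]

Answer: M ≅ ℤ^1 ⊕ ℤ/5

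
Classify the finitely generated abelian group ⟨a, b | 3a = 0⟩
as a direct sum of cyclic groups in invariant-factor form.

Answer: M ≅ ℤ^1 ⊕ ℤ/3

Derivation:
rank_ℚ(R)=1; free=2−1=1
SNF(R) diag = [3] → torsion [3]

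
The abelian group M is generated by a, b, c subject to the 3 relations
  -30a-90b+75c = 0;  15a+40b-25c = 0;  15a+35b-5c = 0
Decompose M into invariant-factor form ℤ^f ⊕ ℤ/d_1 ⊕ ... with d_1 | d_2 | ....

Answer: M ≅ ℤ/5 ⊕ ℤ/15 ⊕ ℤ/15

Derivation:
rank_ℚ(R)=3; free=3−3=0
SNF(R) diag = [5, 15, 15] → torsion [5, 15, 15]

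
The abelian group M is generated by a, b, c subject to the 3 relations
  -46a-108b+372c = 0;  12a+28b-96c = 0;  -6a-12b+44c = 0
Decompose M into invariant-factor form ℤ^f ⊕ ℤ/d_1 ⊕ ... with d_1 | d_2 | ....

rank_ℚ(R)=3; free=3−3=0
SNF(R) diag = [2, 4, 8] → torsion [2, 4, 8]

Answer: M ≅ ℤ/2 ⊕ ℤ/4 ⊕ ℤ/8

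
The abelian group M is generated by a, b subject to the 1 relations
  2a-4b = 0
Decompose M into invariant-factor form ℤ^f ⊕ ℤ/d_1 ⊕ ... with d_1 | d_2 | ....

Answer: M ≅ ℤ^1 ⊕ ℤ/2

Derivation:
rank_ℚ(R)=1; free=2−1=1
SNF(R) diag = [2] → torsion [2]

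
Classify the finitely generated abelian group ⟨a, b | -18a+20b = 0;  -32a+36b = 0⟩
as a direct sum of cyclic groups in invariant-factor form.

rank_ℚ(R)=2; free=2−2=0
SNF(R) diag = [2, 4] → torsion [2, 4]

Answer: M ≅ ℤ/2 ⊕ ℤ/4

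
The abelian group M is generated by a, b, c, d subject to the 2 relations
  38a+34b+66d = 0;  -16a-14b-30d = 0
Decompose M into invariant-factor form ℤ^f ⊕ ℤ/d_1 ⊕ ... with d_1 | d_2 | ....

rank_ℚ(R)=2; free=4−2=2
SNF(R) diag = [2, 6] → torsion [2, 6]

Answer: M ≅ ℤ^2 ⊕ ℤ/2 ⊕ ℤ/6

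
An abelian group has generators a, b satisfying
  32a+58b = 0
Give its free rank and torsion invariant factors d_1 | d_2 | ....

rank_ℚ(R)=1; free=2−1=1
SNF(R) diag = [2] → torsion [2]

Answer: M ≅ ℤ^1 ⊕ ℤ/2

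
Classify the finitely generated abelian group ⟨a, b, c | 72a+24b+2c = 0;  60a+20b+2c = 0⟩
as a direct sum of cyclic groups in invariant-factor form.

Answer: M ≅ ℤ^1 ⊕ ℤ/2 ⊕ ℤ/4

Derivation:
rank_ℚ(R)=2; free=3−2=1
SNF(R) diag = [2, 4] → torsion [2, 4]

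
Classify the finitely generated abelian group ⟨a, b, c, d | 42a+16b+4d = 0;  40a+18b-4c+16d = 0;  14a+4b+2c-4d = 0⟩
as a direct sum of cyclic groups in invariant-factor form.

rank_ℚ(R)=3; free=4−3=1
SNF(R) diag = [2, 2, 2] → torsion [2, 2, 2]

Answer: M ≅ ℤ^1 ⊕ ℤ/2 ⊕ ℤ/2 ⊕ ℤ/2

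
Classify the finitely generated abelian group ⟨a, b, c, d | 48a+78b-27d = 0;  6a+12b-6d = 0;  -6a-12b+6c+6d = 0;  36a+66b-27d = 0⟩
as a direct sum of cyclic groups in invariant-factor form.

rank_ℚ(R)=4; free=4−4=0
SNF(R) diag = [3, 6, 6, 12] → torsion [3, 6, 6, 12]

Answer: M ≅ ℤ/3 ⊕ ℤ/6 ⊕ ℤ/6 ⊕ ℤ/12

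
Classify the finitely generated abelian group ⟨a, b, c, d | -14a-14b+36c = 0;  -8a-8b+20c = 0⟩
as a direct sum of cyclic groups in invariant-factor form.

rank_ℚ(R)=2; free=4−2=2
SNF(R) diag = [2, 4] → torsion [2, 4]

Answer: M ≅ ℤ^2 ⊕ ℤ/2 ⊕ ℤ/4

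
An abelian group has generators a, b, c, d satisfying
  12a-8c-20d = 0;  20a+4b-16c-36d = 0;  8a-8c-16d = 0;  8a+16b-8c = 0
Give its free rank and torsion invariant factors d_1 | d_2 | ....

rank_ℚ(R)=4; free=4−4=0
SNF(R) diag = [4, 4, 8, 16] → torsion [4, 4, 8, 16]

Answer: M ≅ ℤ/4 ⊕ ℤ/4 ⊕ ℤ/8 ⊕ ℤ/16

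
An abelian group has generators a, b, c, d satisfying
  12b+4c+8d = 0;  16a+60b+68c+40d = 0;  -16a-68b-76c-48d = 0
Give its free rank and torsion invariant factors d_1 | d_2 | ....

Answer: M ≅ ℤ^1 ⊕ ℤ/4 ⊕ ℤ/8 ⊕ ℤ/16

Derivation:
rank_ℚ(R)=3; free=4−3=1
SNF(R) diag = [4, 8, 16] → torsion [4, 8, 16]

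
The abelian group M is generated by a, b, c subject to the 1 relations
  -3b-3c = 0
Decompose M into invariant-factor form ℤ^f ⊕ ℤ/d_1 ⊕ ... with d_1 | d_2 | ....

Answer: M ≅ ℤ^2 ⊕ ℤ/3

Derivation:
rank_ℚ(R)=1; free=3−1=2
SNF(R) diag = [3] → torsion [3]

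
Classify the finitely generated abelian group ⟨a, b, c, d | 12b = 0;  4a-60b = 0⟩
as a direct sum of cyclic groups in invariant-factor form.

rank_ℚ(R)=2; free=4−2=2
SNF(R) diag = [4, 12] → torsion [4, 12]

Answer: M ≅ ℤ^2 ⊕ ℤ/4 ⊕ ℤ/12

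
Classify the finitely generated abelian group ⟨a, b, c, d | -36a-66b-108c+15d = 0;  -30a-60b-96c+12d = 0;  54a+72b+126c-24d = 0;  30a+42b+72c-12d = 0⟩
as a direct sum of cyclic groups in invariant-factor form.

rank_ℚ(R)=4; free=4−4=0
SNF(R) diag = [3, 6, 6, 6] → torsion [3, 6, 6, 6]

Answer: M ≅ ℤ/3 ⊕ ℤ/6 ⊕ ℤ/6 ⊕ ℤ/6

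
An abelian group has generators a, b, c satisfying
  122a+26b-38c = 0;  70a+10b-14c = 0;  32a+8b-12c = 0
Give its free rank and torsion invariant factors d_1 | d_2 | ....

rank_ℚ(R)=3; free=3−3=0
SNF(R) diag = [2, 4, 12] → torsion [2, 4, 12]

Answer: M ≅ ℤ/2 ⊕ ℤ/4 ⊕ ℤ/12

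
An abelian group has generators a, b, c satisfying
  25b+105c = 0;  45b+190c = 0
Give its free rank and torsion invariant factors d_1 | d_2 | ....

rank_ℚ(R)=2; free=3−2=1
SNF(R) diag = [5, 5] → torsion [5, 5]

Answer: M ≅ ℤ^1 ⊕ ℤ/5 ⊕ ℤ/5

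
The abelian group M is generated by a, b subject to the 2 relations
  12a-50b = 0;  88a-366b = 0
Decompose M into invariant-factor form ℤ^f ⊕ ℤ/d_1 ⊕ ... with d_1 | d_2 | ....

Answer: M ≅ ℤ/2 ⊕ ℤ/4

Derivation:
rank_ℚ(R)=2; free=2−2=0
SNF(R) diag = [2, 4] → torsion [2, 4]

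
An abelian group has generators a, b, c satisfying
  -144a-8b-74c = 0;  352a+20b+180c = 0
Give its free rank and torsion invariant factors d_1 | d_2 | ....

rank_ℚ(R)=2; free=3−2=1
SNF(R) diag = [2, 4] → torsion [2, 4]

Answer: M ≅ ℤ^1 ⊕ ℤ/2 ⊕ ℤ/4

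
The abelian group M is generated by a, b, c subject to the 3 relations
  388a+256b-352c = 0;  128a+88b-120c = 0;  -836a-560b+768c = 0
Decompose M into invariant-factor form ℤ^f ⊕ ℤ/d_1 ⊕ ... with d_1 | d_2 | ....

Answer: M ≅ ℤ/4 ⊕ ℤ/8 ⊕ ℤ/16

Derivation:
rank_ℚ(R)=3; free=3−3=0
SNF(R) diag = [4, 8, 16] → torsion [4, 8, 16]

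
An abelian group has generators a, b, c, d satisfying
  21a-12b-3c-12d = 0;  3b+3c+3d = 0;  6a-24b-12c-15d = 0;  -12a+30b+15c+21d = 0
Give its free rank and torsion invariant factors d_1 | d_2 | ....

rank_ℚ(R)=4; free=4−4=0
SNF(R) diag = [3, 3, 3, 9] → torsion [3, 3, 3, 9]

Answer: M ≅ ℤ/3 ⊕ ℤ/3 ⊕ ℤ/3 ⊕ ℤ/9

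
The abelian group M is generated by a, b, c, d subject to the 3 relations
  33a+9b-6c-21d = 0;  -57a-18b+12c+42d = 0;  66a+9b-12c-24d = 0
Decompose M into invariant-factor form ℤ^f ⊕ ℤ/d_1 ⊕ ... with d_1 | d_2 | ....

rank_ℚ(R)=3; free=4−3=1
SNF(R) diag = [3, 9, 9] → torsion [3, 9, 9]

Answer: M ≅ ℤ^1 ⊕ ℤ/3 ⊕ ℤ/9 ⊕ ℤ/9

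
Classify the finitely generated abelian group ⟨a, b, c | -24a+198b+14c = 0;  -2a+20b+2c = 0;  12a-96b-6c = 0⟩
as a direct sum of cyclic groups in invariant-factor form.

Answer: M ≅ ℤ/2 ⊕ ℤ/2 ⊕ ℤ/6

Derivation:
rank_ℚ(R)=3; free=3−3=0
SNF(R) diag = [2, 2, 6] → torsion [2, 2, 6]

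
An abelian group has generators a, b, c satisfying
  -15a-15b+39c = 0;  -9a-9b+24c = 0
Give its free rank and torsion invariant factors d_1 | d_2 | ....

rank_ℚ(R)=2; free=3−2=1
SNF(R) diag = [3, 3] → torsion [3, 3]

Answer: M ≅ ℤ^1 ⊕ ℤ/3 ⊕ ℤ/3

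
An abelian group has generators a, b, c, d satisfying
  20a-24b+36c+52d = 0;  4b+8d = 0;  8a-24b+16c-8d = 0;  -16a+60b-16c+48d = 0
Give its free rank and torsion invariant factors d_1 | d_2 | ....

Answer: M ≅ ℤ/4 ⊕ ℤ/4 ⊕ ℤ/8 ⊕ ℤ/8

Derivation:
rank_ℚ(R)=4; free=4−4=0
SNF(R) diag = [4, 4, 8, 8] → torsion [4, 4, 8, 8]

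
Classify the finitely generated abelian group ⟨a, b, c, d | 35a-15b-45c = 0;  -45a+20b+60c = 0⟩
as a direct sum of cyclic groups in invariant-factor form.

Answer: M ≅ ℤ^2 ⊕ ℤ/5 ⊕ ℤ/5

Derivation:
rank_ℚ(R)=2; free=4−2=2
SNF(R) diag = [5, 5] → torsion [5, 5]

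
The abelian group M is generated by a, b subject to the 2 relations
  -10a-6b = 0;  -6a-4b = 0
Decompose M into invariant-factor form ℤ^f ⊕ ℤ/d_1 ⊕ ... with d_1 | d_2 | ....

Answer: M ≅ ℤ/2 ⊕ ℤ/2

Derivation:
rank_ℚ(R)=2; free=2−2=0
SNF(R) diag = [2, 2] → torsion [2, 2]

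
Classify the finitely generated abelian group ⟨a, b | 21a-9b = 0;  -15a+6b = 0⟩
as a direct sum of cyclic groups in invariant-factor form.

rank_ℚ(R)=2; free=2−2=0
SNF(R) diag = [3, 3] → torsion [3, 3]

Answer: M ≅ ℤ/3 ⊕ ℤ/3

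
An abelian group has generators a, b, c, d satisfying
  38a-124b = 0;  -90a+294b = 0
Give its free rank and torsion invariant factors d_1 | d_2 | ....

Answer: M ≅ ℤ^2 ⊕ ℤ/2 ⊕ ℤ/6

Derivation:
rank_ℚ(R)=2; free=4−2=2
SNF(R) diag = [2, 6] → torsion [2, 6]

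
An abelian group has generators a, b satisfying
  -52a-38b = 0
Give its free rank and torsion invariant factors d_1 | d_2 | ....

Answer: M ≅ ℤ^1 ⊕ ℤ/2

Derivation:
rank_ℚ(R)=1; free=2−1=1
SNF(R) diag = [2] → torsion [2]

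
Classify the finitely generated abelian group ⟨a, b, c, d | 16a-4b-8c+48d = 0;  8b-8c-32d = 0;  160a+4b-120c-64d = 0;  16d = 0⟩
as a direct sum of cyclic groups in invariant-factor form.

rank_ℚ(R)=4; free=4−4=0
SNF(R) diag = [4, 8, 16, 16] → torsion [4, 8, 16, 16]

Answer: M ≅ ℤ/4 ⊕ ℤ/8 ⊕ ℤ/16 ⊕ ℤ/16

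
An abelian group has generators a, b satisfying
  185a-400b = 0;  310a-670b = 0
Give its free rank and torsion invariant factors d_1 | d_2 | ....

Answer: M ≅ ℤ/5 ⊕ ℤ/10

Derivation:
rank_ℚ(R)=2; free=2−2=0
SNF(R) diag = [5, 10] → torsion [5, 10]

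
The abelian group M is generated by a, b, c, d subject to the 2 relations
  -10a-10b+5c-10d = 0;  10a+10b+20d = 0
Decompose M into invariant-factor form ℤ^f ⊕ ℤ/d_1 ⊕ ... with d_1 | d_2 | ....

rank_ℚ(R)=2; free=4−2=2
SNF(R) diag = [5, 10] → torsion [5, 10]

Answer: M ≅ ℤ^2 ⊕ ℤ/5 ⊕ ℤ/10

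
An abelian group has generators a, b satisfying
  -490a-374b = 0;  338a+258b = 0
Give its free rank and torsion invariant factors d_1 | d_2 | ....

Answer: M ≅ ℤ/2 ⊕ ℤ/4

Derivation:
rank_ℚ(R)=2; free=2−2=0
SNF(R) diag = [2, 4] → torsion [2, 4]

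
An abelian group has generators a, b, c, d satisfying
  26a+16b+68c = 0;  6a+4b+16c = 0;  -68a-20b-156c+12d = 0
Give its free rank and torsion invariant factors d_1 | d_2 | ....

Answer: M ≅ ℤ^1 ⊕ ℤ/2 ⊕ ℤ/4 ⊕ ℤ/12

Derivation:
rank_ℚ(R)=3; free=4−3=1
SNF(R) diag = [2, 4, 12] → torsion [2, 4, 12]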